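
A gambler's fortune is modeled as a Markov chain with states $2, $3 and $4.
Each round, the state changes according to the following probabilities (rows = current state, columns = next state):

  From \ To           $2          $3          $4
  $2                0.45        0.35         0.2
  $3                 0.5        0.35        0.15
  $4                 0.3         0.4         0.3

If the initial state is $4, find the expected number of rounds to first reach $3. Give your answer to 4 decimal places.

2.6154

Let t(s) be the expected number of rounds to first reach $3 from state s, with t($3) = 0. Conditioning on the first round:
t($2) = 1 + 0.45·t($2) + 0.2·t($4)
t($4) = 1 + 0.3·t($2) + 0.3·t($4)
Solving: t($2) = 2.7692, t($4) = 2.6154.
Expected rounds from $4 to $3: 2.6154.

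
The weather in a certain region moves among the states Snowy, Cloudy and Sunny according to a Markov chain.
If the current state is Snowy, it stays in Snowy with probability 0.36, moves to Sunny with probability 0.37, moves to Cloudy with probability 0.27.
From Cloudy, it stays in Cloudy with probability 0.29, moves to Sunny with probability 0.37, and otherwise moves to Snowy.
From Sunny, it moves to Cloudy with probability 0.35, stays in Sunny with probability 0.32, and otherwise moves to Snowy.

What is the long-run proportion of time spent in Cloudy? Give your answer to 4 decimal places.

Let the stationary distribution be π with π = πP and π_1 + π_2 + π_3 = 1.
π_1 = 0.36·π_1 + 0.34·π_2 + 0.33·π_3
π_2 = 0.27·π_1 + 0.29·π_2 + 0.35·π_3
Solving with the normalization constraint gives π = (0.3433, 0.3043, 0.3524).
So the stationary probability of Cloudy is 0.3043.

0.3043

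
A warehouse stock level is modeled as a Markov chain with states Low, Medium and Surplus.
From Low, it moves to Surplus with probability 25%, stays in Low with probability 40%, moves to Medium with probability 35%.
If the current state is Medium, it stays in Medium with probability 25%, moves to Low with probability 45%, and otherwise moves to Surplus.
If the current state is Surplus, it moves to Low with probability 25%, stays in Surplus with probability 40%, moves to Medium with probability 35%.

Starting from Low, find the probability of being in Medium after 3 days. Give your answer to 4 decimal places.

0.3185

Propagate the distribution vector 3 days from Low.
After 0 days: (1.0000, 0.0000, 0.0000)
After 1 day: (0.4000, 0.3500, 0.2500)
After 2 days: (0.3800, 0.3150, 0.3050)
After 3 days: (0.3700, 0.3185, 0.3115)
P(in Medium after 3 days) = 0.3185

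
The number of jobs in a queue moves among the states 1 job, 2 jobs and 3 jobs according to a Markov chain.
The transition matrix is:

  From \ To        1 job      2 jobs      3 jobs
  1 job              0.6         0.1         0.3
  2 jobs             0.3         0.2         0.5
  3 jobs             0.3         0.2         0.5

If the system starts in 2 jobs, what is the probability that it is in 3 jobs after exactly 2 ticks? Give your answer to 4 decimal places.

Sum over the intermediate state after 1 tick:
P = P(2 jobs→1 job)·P(1 job→3 jobs) + P(2 jobs→2 jobs)·P(2 jobs→3 jobs) + P(2 jobs→3 jobs)·P(3 jobs→3 jobs)
  = 0.3×0.3 + 0.2×0.5 + 0.5×0.5
  = 0.0900 + 0.1000 + 0.2500 = 0.4400

0.4400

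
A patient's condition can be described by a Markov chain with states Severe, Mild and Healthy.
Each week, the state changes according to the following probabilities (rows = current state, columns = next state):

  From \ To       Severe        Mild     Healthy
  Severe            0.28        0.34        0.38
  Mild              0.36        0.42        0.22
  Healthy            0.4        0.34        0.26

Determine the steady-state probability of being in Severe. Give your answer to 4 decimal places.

Let the stationary distribution be π with π = πP and π_1 + π_2 + π_3 = 1.
π_1 = 0.28·π_1 + 0.36·π_2 + 0.4·π_3
π_2 = 0.34·π_1 + 0.42·π_2 + 0.34·π_3
Solving with the normalization constraint gives π = (0.3439, 0.3696, 0.2865).
So the stationary probability of Severe is 0.3439.

0.3439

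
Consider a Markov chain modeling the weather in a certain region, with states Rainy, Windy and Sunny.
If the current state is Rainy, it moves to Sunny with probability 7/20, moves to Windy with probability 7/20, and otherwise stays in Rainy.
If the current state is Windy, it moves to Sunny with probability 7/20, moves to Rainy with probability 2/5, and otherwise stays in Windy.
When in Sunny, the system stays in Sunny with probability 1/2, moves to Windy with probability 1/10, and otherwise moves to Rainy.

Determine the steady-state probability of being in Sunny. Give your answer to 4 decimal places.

0.4118

Let the stationary distribution be π with π = πP and π_1 + π_2 + π_3 = 1.
π_1 = 0.3·π_1 + 0.4·π_2 + 0.4·π_3
π_2 = 0.35·π_1 + 0.25·π_2 + 0.1·π_3
Solving with the normalization constraint gives π = (0.3636, 0.2246, 0.4118).
So the stationary probability of Sunny is 0.4118.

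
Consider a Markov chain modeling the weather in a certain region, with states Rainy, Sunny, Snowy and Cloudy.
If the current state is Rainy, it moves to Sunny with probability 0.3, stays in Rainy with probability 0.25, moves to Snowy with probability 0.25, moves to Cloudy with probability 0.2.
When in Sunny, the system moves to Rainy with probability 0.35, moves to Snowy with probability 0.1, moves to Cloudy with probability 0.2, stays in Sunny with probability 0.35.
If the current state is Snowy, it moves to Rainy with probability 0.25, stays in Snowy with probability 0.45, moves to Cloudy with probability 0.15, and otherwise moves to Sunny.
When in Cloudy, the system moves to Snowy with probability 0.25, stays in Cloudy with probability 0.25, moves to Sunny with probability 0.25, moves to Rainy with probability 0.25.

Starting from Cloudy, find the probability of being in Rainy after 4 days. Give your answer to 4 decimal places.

0.2764

Propagate the distribution vector 4 days from Cloudy.
After 0 days: (0.0000, 0.0000, 0.0000, 1.0000)
After 1 day: (0.2500, 0.2500, 0.2500, 0.2500)
After 2 days: (0.2750, 0.2625, 0.2625, 0.2000)
After 3 days: (0.2763, 0.2638, 0.2631, 0.1969)
After 4 days: (0.2764, 0.2639, 0.2631, 0.1967)
P(in Rainy after 4 days) = 0.2764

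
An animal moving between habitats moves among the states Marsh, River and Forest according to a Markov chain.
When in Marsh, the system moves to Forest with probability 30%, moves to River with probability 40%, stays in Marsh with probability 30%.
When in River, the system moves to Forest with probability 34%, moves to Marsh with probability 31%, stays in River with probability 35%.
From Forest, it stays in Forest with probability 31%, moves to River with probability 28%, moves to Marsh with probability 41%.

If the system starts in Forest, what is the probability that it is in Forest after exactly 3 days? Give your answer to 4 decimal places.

Propagate the distribution vector 3 days from Forest.
After 0 days: (0.0000, 0.0000, 1.0000)
After 1 day: (0.4100, 0.2800, 0.3100)
After 2 days: (0.3369, 0.3488, 0.3143)
After 3 days: (0.3381, 0.3448, 0.3171)
P(in Forest after 3 days) = 0.3171

0.3171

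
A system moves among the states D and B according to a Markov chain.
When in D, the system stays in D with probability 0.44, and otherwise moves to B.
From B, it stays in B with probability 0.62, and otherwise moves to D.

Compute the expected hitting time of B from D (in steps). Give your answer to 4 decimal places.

Let t(s) be the expected number of steps to first reach B from state s, with t(B) = 0. Conditioning on the first step:
t(D) = 1 + 0.44·t(D)
Solving: t(D) = 1.7857.
Expected steps from D to B: 1.7857.

1.7857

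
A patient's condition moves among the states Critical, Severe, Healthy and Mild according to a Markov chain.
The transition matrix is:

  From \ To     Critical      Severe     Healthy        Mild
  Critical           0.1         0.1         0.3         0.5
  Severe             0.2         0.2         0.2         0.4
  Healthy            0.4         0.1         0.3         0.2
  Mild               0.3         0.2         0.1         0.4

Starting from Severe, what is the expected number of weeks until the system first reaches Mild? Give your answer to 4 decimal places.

2.6796

Let t(s) be the expected number of weeks to first reach Mild from state s, with t(Mild) = 0. Conditioning on the first week:
t(Critical) = 1 + 0.1·t(Critical) + 0.1·t(Severe) + 0.3·t(Healthy)
t(Severe) = 1 + 0.2·t(Critical) + 0.2·t(Severe) + 0.2·t(Healthy)
t(Healthy) = 1 + 0.4·t(Critical) + 0.1·t(Severe) + 0.3·t(Healthy)
Solving: t(Critical) = 2.4862, t(Severe) = 2.6796, t(Healthy) = 3.2320.
Expected weeks from Severe to Mild: 2.6796.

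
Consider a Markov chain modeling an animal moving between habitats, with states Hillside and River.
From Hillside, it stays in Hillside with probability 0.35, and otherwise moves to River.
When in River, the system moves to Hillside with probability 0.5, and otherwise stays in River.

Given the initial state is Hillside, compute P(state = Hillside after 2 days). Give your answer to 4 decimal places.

Sum over the intermediate state after 1 day:
P = P(Hillside→Hillside)·P(Hillside→Hillside) + P(Hillside→River)·P(River→Hillside)
  = 0.35×0.35 + 0.65×0.5
  = 0.1225 + 0.3250 = 0.4475

0.4475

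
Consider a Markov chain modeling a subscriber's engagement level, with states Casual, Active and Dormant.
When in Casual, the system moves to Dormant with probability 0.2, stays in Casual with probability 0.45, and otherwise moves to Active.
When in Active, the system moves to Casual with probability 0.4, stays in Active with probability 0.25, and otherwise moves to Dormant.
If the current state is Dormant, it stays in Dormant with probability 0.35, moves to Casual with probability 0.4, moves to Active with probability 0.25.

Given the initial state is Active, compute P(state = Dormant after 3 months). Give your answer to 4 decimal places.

Propagate the distribution vector 3 months from Active.
After 0 months: (0.0000, 1.0000, 0.0000)
After 1 month: (0.4000, 0.2500, 0.3500)
After 2 months: (0.4200, 0.2900, 0.2900)
After 3 months: (0.4210, 0.2920, 0.2870)
P(in Dormant after 3 months) = 0.2870

0.2870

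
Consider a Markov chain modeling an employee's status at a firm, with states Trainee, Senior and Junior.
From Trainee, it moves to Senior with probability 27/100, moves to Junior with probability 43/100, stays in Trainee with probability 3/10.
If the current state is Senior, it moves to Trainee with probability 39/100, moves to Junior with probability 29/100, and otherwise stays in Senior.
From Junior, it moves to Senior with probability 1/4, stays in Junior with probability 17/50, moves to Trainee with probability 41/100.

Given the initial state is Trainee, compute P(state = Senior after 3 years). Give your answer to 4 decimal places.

Propagate the distribution vector 3 years from Trainee.
After 0 years: (1.0000, 0.0000, 0.0000)
After 1 year: (0.3000, 0.2700, 0.4300)
After 2 years: (0.3716, 0.2749, 0.3535)
After 3 years: (0.3636, 0.2767, 0.3597)
P(in Senior after 3 years) = 0.2767

0.2767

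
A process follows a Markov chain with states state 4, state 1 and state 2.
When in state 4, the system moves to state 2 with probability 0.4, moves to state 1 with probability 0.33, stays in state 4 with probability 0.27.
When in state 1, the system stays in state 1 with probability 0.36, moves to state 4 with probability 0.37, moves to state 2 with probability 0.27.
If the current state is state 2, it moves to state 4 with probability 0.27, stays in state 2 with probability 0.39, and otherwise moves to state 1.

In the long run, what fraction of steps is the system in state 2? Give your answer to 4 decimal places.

Let the stationary distribution be π with π = πP and π_1 + π_2 + π_3 = 1.
π_1 = 0.27·π_1 + 0.37·π_2 + 0.27·π_3
π_2 = 0.33·π_1 + 0.36·π_2 + 0.34·π_3
Solving with the normalization constraint gives π = (0.3044, 0.3438, 0.3518).
So the stationary probability of state 2 is 0.3518.

0.3518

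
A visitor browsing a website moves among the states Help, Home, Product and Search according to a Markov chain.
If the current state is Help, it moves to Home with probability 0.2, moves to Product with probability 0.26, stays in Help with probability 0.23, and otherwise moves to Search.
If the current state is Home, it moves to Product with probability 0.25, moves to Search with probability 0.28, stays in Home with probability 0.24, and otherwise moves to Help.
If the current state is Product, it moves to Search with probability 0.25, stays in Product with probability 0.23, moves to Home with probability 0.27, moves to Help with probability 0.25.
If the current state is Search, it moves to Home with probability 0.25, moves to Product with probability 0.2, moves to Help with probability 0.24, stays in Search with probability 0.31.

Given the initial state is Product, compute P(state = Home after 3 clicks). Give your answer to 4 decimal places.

Propagate the distribution vector 3 clicks from Product.
After 0 clicks: (0.0000, 0.0000, 1.0000, 0.0000)
After 1 click: (0.2500, 0.2700, 0.2300, 0.2500)
After 2 clicks: (0.2371, 0.2394, 0.2354, 0.2881)
After 3 clicks: (0.2376, 0.2405, 0.2333, 0.2887)
P(in Home after 3 clicks) = 0.2405

0.2405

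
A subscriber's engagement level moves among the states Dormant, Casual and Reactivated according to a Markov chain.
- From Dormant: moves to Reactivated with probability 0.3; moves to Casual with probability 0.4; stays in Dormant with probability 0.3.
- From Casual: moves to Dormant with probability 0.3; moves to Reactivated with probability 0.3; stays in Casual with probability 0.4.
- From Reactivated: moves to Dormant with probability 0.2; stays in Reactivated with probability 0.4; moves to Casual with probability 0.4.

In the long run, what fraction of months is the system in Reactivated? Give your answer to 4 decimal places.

Let the stationary distribution be π with π = πP and π_1 + π_2 + π_3 = 1.
π_1 = 0.3·π_1 + 0.3·π_2 + 0.2·π_3
π_2 = 0.4·π_1 + 0.4·π_2 + 0.4·π_3
Solving with the normalization constraint gives π = (0.2667, 0.4000, 0.3333).
So the stationary probability of Reactivated is 0.3333.

0.3333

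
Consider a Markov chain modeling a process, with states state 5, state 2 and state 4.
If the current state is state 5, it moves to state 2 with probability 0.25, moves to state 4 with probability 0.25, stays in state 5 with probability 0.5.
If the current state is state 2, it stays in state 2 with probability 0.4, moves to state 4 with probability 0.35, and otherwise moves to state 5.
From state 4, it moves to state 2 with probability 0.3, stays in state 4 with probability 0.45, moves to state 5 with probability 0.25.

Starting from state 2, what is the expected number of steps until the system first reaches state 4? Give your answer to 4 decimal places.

3.1579

Let t(s) be the expected number of steps to first reach state 4 from state s, with t(state 4) = 0. Conditioning on the first step:
t(state 5) = 1 + 0.5·t(state 5) + 0.25·t(state 2)
t(state 2) = 1 + 0.25·t(state 5) + 0.4·t(state 2)
Solving: t(state 5) = 3.5789, t(state 2) = 3.1579.
Expected steps from state 2 to state 4: 3.1579.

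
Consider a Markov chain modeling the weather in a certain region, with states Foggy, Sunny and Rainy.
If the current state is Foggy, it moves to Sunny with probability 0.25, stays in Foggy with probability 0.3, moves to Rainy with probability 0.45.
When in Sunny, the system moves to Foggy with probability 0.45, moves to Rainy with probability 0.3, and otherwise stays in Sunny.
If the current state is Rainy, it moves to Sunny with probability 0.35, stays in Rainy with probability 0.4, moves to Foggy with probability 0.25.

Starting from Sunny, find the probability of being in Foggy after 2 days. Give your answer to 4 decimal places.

Sum over the intermediate state after 1 day:
P = P(Sunny→Foggy)·P(Foggy→Foggy) + P(Sunny→Sunny)·P(Sunny→Foggy) + P(Sunny→Rainy)·P(Rainy→Foggy)
  = 0.45×0.3 + 0.25×0.45 + 0.3×0.25
  = 0.1350 + 0.1125 + 0.0750 = 0.3225

0.3225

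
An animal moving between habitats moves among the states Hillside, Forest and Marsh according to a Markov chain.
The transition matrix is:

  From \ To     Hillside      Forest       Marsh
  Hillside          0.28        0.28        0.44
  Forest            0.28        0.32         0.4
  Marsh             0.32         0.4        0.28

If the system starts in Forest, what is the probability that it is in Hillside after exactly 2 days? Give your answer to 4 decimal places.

0.2960

Sum over the intermediate state after 1 day:
P = P(Forest→Hillside)·P(Hillside→Hillside) + P(Forest→Forest)·P(Forest→Hillside) + P(Forest→Marsh)·P(Marsh→Hillside)
  = 0.28×0.28 + 0.32×0.28 + 0.4×0.32
  = 0.0784 + 0.0896 + 0.1280 = 0.2960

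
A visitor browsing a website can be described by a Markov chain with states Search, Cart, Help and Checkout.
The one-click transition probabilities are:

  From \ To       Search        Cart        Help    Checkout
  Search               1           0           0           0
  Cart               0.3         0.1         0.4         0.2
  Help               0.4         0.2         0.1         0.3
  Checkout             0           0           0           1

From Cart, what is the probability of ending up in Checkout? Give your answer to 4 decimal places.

0.4110

Let h(s) be the probability of absorption at Checkout starting from transient state s. Then h(Checkout) = 1 and h(Search) = 0. By first-step analysis:
h(Cart) = 0.3·0 + 0.1·h(Cart) + 0.4·h(Help) + 0.2·1
h(Help) = 0.4·0 + 0.2·h(Cart) + 0.1·h(Help) + 0.3·1
Solving: h(Cart) = 0.4110, h(Help) = 0.4247.
Starting from Cart, the probability is 0.4110.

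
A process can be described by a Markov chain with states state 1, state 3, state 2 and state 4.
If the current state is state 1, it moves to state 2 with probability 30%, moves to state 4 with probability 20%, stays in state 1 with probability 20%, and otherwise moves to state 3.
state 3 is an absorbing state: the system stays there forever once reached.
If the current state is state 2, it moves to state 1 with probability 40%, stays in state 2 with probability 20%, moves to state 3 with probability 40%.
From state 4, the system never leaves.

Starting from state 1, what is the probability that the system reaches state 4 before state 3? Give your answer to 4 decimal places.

Let h(s) be the probability of absorption at state 4 starting from transient state s. Then h(state 4) = 1 and h(state 3) = 0. By first-step analysis:
h(state 1) = 0.2·h(state 1) + 0.3·0 + 0.3·h(state 2) + 0.2·1
h(state 2) = 0.4·h(state 1) + 0.4·0 + 0.2·h(state 2)
Solving: h(state 1) = 0.3077, h(state 2) = 0.1538.
Starting from state 1, the probability is 0.3077.

0.3077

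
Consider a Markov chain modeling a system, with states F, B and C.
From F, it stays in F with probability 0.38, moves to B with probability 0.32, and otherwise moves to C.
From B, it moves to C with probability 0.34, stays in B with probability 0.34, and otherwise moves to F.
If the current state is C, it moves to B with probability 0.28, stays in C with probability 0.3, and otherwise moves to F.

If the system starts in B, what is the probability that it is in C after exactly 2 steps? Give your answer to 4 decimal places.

Sum over the intermediate state after 1 step:
P = P(B→F)·P(F→C) + P(B→B)·P(B→C) + P(B→C)·P(C→C)
  = 0.32×0.3 + 0.34×0.34 + 0.34×0.3
  = 0.0960 + 0.1156 + 0.1020 = 0.3136

0.3136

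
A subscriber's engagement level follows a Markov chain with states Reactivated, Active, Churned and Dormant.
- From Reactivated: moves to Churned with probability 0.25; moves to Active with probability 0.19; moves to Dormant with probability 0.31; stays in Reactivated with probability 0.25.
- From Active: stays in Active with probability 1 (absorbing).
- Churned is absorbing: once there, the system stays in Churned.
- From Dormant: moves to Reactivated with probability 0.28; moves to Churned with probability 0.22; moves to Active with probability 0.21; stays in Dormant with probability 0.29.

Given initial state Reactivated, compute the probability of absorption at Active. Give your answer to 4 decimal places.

Let h(s) be the probability of absorption at Active starting from transient state s. Then h(Active) = 1 and h(Churned) = 0. By first-step analysis:
h(Reactivated) = 0.25·h(Reactivated) + 0.19·1 + 0.25·0 + 0.31·h(Dormant)
h(Dormant) = 0.28·h(Reactivated) + 0.21·1 + 0.22·0 + 0.29·h(Dormant)
Solving: h(Reactivated) = 0.4487, h(Dormant) = 0.4727.
Starting from Reactivated, the probability is 0.4487.

0.4487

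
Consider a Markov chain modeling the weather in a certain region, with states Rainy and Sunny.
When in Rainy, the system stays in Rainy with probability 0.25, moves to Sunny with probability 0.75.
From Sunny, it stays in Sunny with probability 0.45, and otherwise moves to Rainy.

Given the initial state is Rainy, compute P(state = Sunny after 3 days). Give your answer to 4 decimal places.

0.5925

Propagate the distribution vector 3 days from Rainy.
After 0 days: (1.0000, 0.0000)
After 1 day: (0.2500, 0.7500)
After 2 days: (0.4750, 0.5250)
After 3 days: (0.4075, 0.5925)
P(in Sunny after 3 days) = 0.5925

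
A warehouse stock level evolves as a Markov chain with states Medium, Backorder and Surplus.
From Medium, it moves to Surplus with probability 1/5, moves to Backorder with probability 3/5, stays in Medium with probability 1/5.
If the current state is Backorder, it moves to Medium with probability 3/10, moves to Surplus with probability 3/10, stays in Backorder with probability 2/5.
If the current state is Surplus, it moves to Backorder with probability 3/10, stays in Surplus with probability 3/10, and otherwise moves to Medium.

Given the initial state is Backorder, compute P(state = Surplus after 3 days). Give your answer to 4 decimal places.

Propagate the distribution vector 3 days from Backorder.
After 0 days: (0.0000, 1.0000, 0.0000)
After 1 day: (0.3000, 0.4000, 0.3000)
After 2 days: (0.3000, 0.4300, 0.2700)
After 3 days: (0.2970, 0.4330, 0.2700)
P(in Surplus after 3 days) = 0.2700

0.2700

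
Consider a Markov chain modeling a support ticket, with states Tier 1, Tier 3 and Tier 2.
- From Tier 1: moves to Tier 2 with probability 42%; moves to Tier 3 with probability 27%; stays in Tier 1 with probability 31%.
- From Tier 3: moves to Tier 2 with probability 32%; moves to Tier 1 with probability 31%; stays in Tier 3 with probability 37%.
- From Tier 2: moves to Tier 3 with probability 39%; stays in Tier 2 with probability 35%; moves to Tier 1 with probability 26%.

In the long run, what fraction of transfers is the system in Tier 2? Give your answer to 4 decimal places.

Let the stationary distribution be π with π = πP and π_1 + π_2 + π_3 = 1.
π_1 = 0.31·π_1 + 0.31·π_2 + 0.26·π_3
π_2 = 0.27·π_1 + 0.37·π_2 + 0.39·π_3
Solving with the normalization constraint gives π = (0.2920, 0.3480, 0.3600).
So the stationary probability of Tier 2 is 0.3600.

0.3600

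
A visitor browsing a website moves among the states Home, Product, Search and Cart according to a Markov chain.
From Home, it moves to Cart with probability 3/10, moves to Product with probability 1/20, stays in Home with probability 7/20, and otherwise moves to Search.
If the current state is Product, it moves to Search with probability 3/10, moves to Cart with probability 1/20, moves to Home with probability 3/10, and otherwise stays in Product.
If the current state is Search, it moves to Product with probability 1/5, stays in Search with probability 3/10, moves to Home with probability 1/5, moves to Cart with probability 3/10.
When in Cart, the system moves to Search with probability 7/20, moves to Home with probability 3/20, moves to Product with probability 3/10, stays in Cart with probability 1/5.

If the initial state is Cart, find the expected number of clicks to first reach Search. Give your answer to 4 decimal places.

Let t(s) be the expected number of clicks to first reach Search from state s, with t(Search) = 0. Conditioning on the first click:
t(Home) = 1 + 0.35·t(Home) + 0.05·t(Product) + 0.3·t(Cart)
t(Product) = 1 + 0.3·t(Home) + 0.35·t(Product) + 0.05·t(Cart)
t(Cart) = 1 + 0.15·t(Home) + 0.3·t(Product) + 0.2·t(Cart)
Solving: t(Home) = 3.2065, t(Product) = 3.2547, t(Cart) = 3.0717.
Expected clicks from Cart to Search: 3.0717.

3.0717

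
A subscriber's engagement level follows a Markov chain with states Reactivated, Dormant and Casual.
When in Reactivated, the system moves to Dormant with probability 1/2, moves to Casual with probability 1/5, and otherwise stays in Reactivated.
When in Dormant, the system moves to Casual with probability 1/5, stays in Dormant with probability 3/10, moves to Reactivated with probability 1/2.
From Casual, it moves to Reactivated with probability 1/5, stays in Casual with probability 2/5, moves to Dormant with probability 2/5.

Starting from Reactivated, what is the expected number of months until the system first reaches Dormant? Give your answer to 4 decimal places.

2.1053

Let t(s) be the expected number of months to first reach Dormant from state s, with t(Dormant) = 0. Conditioning on the first month:
t(Reactivated) = 1 + 0.3·t(Reactivated) + 0.2·t(Casual)
t(Casual) = 1 + 0.2·t(Reactivated) + 0.4·t(Casual)
Solving: t(Reactivated) = 2.1053, t(Casual) = 2.3684.
Expected months from Reactivated to Dormant: 2.1053.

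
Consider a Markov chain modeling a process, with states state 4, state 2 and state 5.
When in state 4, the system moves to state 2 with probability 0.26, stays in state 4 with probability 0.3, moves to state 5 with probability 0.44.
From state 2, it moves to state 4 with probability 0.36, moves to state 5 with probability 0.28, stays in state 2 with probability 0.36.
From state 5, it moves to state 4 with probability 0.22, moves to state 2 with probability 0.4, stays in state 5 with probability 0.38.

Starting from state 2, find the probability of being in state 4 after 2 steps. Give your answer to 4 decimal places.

0.2992

Sum over the intermediate state after 1 step:
P = P(state 2→state 4)·P(state 4→state 4) + P(state 2→state 2)·P(state 2→state 4) + P(state 2→state 5)·P(state 5→state 4)
  = 0.36×0.3 + 0.36×0.36 + 0.28×0.22
  = 0.1080 + 0.1296 + 0.0616 = 0.2992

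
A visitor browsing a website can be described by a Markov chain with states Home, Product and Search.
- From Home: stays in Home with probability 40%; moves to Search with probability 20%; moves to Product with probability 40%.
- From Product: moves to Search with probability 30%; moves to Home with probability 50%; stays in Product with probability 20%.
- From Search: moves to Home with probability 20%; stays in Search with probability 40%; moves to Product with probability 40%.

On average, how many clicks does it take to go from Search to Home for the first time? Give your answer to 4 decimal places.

3.3333

Let t(s) be the expected number of clicks to first reach Home from state s, with t(Home) = 0. Conditioning on the first click:
t(Product) = 1 + 0.2·t(Product) + 0.3·t(Search)
t(Search) = 1 + 0.4·t(Product) + 0.4·t(Search)
Solving: t(Product) = 2.5000, t(Search) = 3.3333.
Expected clicks from Search to Home: 3.3333.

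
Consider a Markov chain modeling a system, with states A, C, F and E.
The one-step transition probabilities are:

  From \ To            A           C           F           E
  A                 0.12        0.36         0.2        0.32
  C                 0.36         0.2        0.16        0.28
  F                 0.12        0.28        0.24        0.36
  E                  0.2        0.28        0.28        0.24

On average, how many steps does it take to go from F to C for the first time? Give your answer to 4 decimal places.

3.4291

Let t(s) be the expected number of steps to first reach C from state s, with t(C) = 0. Conditioning on the first step:
t(A) = 1 + 0.12·t(A) + 0.2·t(F) + 0.32·t(E)
t(F) = 1 + 0.12·t(A) + 0.24·t(F) + 0.36·t(E)
t(E) = 1 + 0.2·t(A) + 0.28·t(F) + 0.24·t(E)
Solving: t(A) = 3.1555, t(F) = 3.4291, t(E) = 3.4095.
Expected steps from F to C: 3.4291.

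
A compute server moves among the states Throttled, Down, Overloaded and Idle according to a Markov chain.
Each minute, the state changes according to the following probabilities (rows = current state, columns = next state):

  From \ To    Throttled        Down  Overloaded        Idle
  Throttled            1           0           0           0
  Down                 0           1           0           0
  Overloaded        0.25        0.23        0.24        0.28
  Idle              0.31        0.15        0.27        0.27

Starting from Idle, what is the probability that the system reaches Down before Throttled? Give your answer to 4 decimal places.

Let h(s) be the probability of absorption at Down starting from transient state s. Then h(Down) = 1 and h(Throttled) = 0. By first-step analysis:
h(Overloaded) = 0.25·0 + 0.23·1 + 0.24·h(Overloaded) + 0.28·h(Idle)
h(Idle) = 0.31·0 + 0.15·1 + 0.27·h(Overloaded) + 0.27·h(Idle)
Solving: h(Overloaded) = 0.4380, h(Idle) = 0.3675.
Starting from Idle, the probability is 0.3675.

0.3675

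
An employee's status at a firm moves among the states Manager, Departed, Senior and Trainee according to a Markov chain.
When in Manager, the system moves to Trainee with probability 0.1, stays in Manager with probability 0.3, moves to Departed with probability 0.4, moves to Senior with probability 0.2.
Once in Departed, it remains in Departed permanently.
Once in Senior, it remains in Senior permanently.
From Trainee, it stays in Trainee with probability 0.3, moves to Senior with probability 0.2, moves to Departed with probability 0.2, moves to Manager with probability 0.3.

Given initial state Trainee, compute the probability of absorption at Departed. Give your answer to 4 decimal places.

0.5652

Let h(s) be the probability of absorption at Departed starting from transient state s. Then h(Departed) = 1 and h(Senior) = 0. By first-step analysis:
h(Manager) = 0.3·h(Manager) + 0.4·1 + 0.2·0 + 0.1·h(Trainee)
h(Trainee) = 0.3·h(Manager) + 0.2·1 + 0.2·0 + 0.3·h(Trainee)
Solving: h(Manager) = 0.6522, h(Trainee) = 0.5652.
Starting from Trainee, the probability is 0.5652.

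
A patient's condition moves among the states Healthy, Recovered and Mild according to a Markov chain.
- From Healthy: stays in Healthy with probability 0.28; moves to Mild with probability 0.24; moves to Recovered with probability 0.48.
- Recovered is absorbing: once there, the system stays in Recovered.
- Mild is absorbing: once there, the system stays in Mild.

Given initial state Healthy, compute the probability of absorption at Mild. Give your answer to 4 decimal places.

Let h(s) be the probability of absorption at Mild starting from transient state s. Then h(Mild) = 1 and h(Recovered) = 0. By first-step analysis:
h(Healthy) = 0.28·h(Healthy) + 0.48·0 + 0.24·1
Solving: h(Healthy) = 0.3333.
Starting from Healthy, the probability is 0.3333.

0.3333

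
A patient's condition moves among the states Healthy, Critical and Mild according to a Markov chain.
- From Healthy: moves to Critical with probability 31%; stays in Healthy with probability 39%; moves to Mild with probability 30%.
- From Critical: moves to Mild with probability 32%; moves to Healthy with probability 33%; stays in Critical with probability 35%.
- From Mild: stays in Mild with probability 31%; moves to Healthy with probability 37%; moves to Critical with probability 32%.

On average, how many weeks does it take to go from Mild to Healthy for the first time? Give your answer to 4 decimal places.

2.8027

Let t(s) be the expected number of weeks to first reach Healthy from state s, with t(Healthy) = 0. Conditioning on the first week:
t(Critical) = 1 + 0.35·t(Critical) + 0.32·t(Mild)
t(Mild) = 1 + 0.32·t(Critical) + 0.31·t(Mild)
Solving: t(Critical) = 2.9182, t(Mild) = 2.8027.
Expected weeks from Mild to Healthy: 2.8027.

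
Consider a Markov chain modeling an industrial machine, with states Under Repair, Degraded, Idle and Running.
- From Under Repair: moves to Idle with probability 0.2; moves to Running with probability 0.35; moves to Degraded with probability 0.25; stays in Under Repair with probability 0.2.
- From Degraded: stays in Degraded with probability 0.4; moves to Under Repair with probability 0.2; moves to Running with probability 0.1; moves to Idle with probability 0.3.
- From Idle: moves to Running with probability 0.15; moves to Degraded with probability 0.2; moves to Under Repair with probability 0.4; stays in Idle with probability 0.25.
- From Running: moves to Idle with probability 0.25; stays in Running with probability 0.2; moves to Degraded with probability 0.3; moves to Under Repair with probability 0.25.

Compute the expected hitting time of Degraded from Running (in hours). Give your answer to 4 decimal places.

Let t(s) be the expected number of hours to first reach Degraded from state s, with t(Degraded) = 0. Conditioning on the first hour:
t(Under Repair) = 1 + 0.2·t(Under Repair) + 0.2·t(Idle) + 0.35·t(Running)
t(Idle) = 1 + 0.4·t(Under Repair) + 0.25·t(Idle) + 0.15·t(Running)
t(Running) = 1 + 0.25·t(Under Repair) + 0.25·t(Idle) + 0.2·t(Running)
Solving: t(Under Repair) = 3.9676, t(Idle) = 4.2105, t(Running) = 3.8057.
Expected hours from Running to Degraded: 3.8057.

3.8057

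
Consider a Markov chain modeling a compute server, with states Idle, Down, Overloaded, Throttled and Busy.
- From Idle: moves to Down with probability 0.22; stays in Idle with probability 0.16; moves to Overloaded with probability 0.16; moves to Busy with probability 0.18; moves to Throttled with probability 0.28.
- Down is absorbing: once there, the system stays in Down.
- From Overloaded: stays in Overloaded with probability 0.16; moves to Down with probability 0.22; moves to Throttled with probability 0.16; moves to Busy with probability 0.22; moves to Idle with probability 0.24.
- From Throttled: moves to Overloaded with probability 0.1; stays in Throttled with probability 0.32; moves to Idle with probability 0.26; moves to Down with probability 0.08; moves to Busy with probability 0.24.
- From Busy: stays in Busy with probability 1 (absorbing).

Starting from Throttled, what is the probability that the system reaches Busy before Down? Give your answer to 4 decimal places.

0.6327

Let h(s) be the probability of absorption at Busy starting from transient state s. Then h(Busy) = 1 and h(Down) = 0. By first-step analysis:
h(Idle) = 0.16·h(Idle) + 0.22·0 + 0.16·h(Overloaded) + 0.28·h(Throttled) + 0.18·1
h(Overloaded) = 0.24·h(Idle) + 0.22·0 + 0.16·h(Overloaded) + 0.16·h(Throttled) + 0.22·1
h(Throttled) = 0.26·h(Idle) + 0.08·0 + 0.1·h(Overloaded) + 0.32·h(Throttled) + 0.24·1
Solving: h(Idle) = 0.5267, h(Overloaded) = 0.5329, h(Throttled) = 0.6327.
Starting from Throttled, the probability is 0.6327.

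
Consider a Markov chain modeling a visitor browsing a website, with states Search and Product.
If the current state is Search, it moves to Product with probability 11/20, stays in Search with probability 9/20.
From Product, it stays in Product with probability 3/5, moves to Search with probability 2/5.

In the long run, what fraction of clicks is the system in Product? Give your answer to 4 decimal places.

Let the stationary distribution be π with π = πP and π_1 + π_2 = 1.
π_1 = 0.45·π_1 + 0.4·π_2
Solving with the normalization constraint gives π = (0.4211, 0.5789).
So the stationary probability of Product is 0.5789.

0.5789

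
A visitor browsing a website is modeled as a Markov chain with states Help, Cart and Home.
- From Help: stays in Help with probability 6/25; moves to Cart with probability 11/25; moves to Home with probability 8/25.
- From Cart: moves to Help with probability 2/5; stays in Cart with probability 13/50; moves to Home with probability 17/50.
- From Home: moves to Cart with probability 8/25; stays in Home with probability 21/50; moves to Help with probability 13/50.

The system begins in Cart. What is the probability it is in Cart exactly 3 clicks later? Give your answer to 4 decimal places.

0.3335

Propagate the distribution vector 3 clicks from Cart.
After 0 clicks: (0.0000, 1.0000, 0.0000)
After 1 click: (0.4000, 0.2600, 0.3400)
After 2 clicks: (0.2884, 0.3524, 0.3592)
After 3 clicks: (0.3036, 0.3335, 0.3630)
P(in Cart after 3 clicks) = 0.3335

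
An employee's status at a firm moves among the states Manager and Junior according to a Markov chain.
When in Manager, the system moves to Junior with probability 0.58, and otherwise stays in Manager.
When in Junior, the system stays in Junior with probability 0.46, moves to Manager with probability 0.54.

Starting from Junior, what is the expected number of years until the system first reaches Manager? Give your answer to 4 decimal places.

1.8519

Let t(s) be the expected number of years to first reach Manager from state s, with t(Manager) = 0. Conditioning on the first year:
t(Junior) = 1 + 0.46·t(Junior)
Solving: t(Junior) = 1.8519.
Expected years from Junior to Manager: 1.8519.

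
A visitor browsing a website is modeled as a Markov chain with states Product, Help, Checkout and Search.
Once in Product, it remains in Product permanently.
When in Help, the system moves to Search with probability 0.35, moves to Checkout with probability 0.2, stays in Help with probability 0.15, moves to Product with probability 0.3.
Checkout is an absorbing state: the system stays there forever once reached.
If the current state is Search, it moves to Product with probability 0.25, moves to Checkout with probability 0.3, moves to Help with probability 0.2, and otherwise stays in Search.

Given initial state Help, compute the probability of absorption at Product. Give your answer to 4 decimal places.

Let h(s) be the probability of absorption at Product starting from transient state s. Then h(Product) = 1 and h(Checkout) = 0. By first-step analysis:
h(Help) = 0.3·1 + 0.15·h(Help) + 0.2·0 + 0.35·h(Search)
h(Search) = 0.25·1 + 0.2·h(Help) + 0.3·0 + 0.25·h(Search)
Solving: h(Help) = 0.5507, h(Search) = 0.4802.
Starting from Help, the probability is 0.5507.

0.5507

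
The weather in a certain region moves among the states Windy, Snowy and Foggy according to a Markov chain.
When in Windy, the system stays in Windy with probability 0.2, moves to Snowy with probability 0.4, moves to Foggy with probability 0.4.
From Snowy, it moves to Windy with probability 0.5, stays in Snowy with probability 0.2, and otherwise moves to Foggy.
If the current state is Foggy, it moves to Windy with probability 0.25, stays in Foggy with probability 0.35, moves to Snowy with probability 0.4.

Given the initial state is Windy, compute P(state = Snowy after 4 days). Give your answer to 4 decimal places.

0.3328

Propagate the distribution vector 4 days from Windy.
After 0 days: (1.0000, 0.0000, 0.0000)
After 1 day: (0.2000, 0.4000, 0.4000)
After 2 days: (0.3400, 0.3200, 0.3400)
After 3 days: (0.3130, 0.3360, 0.3510)
After 4 days: (0.3184, 0.3328, 0.3489)
P(in Snowy after 4 days) = 0.3328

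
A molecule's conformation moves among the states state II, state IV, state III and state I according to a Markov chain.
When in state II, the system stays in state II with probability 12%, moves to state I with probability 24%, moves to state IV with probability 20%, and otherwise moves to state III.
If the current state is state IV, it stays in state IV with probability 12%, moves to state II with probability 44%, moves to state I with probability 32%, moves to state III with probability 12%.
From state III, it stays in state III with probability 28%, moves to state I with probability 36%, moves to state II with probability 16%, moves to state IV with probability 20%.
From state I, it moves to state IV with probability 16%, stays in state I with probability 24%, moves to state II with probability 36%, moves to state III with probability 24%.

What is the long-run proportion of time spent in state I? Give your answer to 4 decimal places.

Let the stationary distribution be π with π = πP and π_1 + π_2 + π_3 + π_4 = 1.
π_1 = 0.12·π_1 + 0.44·π_2 + 0.16·π_3 + 0.36·π_4
π_2 = 0.2·π_1 + 0.12·π_2 + 0.2·π_3 + 0.16·π_4
π_3 = 0.44·π_1 + 0.12·π_2 + 0.28·π_3 + 0.24·π_4
Solving with the normalization constraint gives π = (0.2562, 0.1745, 0.2816, 0.2877).
So the stationary probability of state I is 0.2877.

0.2877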